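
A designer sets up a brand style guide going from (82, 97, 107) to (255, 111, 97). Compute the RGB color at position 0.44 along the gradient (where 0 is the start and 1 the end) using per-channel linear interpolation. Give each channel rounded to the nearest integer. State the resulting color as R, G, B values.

R = 82 + 0.44 × (255 − 82) = 82 + 0.44 × 173 = 158.12 → 158
G = 97 + 0.44 × (111 − 97) = 97 + 0.44 × 14 = 103.16 → 103
B = 107 + 0.44 × (97 − 107) = 107 + 0.44 × -10 = 102.6 → 103

(158, 103, 103)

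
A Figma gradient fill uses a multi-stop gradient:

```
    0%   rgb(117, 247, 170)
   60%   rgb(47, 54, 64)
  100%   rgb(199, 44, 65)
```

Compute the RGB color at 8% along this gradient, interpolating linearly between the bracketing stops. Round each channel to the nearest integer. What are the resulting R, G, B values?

(108, 221, 156)

8% lies between the 0% and 60% stops, so the local fraction is t = (8 − 0)/(60 − 0) = 8/60 ≈ 0.1333.
R = 117 + 0.1333 × (47 − 117) = 107.669 → 108
G = 247 + 0.1333 × (54 − 247) = 221.273 → 221
B = 170 + 0.1333 × (64 − 170) = 155.87 → 156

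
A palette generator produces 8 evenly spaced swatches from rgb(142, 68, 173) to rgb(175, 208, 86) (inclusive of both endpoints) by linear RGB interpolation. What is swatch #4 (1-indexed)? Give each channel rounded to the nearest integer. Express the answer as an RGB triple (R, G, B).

(156, 128, 136)

With 8 swatches and endpoints inclusive, swatch 4 sits at t = (4 − 1)/(8 − 1) = 3/7 ≈ 0.4286.
R = 142 + 0.4286 × (175 − 142) = 156.144 → 156
G = 68 + 0.4286 × (208 − 68) = 128.004 → 128
B = 173 + 0.4286 × (86 − 173) = 135.712 → 136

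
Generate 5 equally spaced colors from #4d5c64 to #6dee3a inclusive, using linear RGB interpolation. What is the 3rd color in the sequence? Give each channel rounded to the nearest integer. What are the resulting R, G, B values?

(93, 165, 79)

With 5 swatches and endpoints inclusive, swatch 3 sits at t = (3 − 1)/(5 − 1) = 2/4 ≈ 0.5.
#4d5c64 → (77, 92, 100); #6dee3a → (109, 238, 58).
R = 77 + 0.5 × (109 − 77) = 93 → 93
G = 92 + 0.5 × (238 − 92) = 165 → 165
B = 100 + 0.5 × (58 − 100) = 79 → 79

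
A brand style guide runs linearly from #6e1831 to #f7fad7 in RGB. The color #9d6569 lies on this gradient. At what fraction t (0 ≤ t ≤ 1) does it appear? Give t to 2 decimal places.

0.34

Invert the lerp on the G channel (largest span, 226): t = (101 − 24) / (250 − 24) = 77/226 = 0.34071.
Check on R: (157 − 110)/(247 − 110) = 0.3431 ✓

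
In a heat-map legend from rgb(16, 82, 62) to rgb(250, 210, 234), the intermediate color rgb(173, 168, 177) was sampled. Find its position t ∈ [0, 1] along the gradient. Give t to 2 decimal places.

Invert the lerp on the R channel (largest span, 234): t = (173 − 16) / (250 − 16) = 157/234 = 0.67094.
Check on G: (168 − 82)/(210 − 82) = 0.6719 ✓

0.67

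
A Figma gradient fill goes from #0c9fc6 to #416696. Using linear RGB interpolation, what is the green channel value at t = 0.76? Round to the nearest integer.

G₁ = 159 (from #0c9fc6), G₂ = 102 (from #416696).
G = 159 + 0.76 × (102 − 159) = 115.68 → 116

116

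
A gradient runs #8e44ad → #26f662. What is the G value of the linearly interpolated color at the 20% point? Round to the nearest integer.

G₁ = 68 (from #8e44ad), G₂ = 246 (from #26f662).
G = 68 + 0.2 × (246 − 68) = 103.6 → 104

104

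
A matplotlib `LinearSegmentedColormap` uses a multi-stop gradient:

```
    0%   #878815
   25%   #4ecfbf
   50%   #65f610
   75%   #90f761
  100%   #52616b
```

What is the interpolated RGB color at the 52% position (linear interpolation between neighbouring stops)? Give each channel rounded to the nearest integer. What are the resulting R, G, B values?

(104, 246, 22)

52% lies between the 50% and 75% stops, so the local fraction is t = (52 − 50)/(75 − 50) = 2/25 ≈ 0.08.
#65f610 → (101, 246, 16); #90f761 → (144, 247, 97).
R = 101 + 0.08 × (144 − 101) = 104.44 → 104
G = 246 + 0.08 × (247 − 246) = 246.08 → 246
B = 16 + 0.08 × (97 − 16) = 22.48 → 22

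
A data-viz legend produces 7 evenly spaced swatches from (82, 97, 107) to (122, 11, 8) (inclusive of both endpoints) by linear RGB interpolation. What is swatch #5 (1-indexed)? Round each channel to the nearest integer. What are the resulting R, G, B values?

(109, 40, 41)

With 7 swatches and endpoints inclusive, swatch 5 sits at t = (5 − 1)/(7 − 1) = 4/6 ≈ 0.6667.
R = 82 + 0.6667 × (122 − 82) = 108.668 → 109
G = 97 + 0.6667 × (11 − 97) = 39.664 → 40
B = 107 + 0.6667 × (8 − 107) = 40.997 → 41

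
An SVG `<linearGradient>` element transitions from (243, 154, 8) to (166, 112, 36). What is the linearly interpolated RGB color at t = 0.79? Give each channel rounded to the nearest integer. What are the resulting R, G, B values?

(182, 121, 30)

R = 243 + 0.79 × (166 − 243) = 243 + 0.79 × -77 = 182.17 → 182
G = 154 + 0.79 × (112 − 154) = 154 + 0.79 × -42 = 120.82 → 121
B = 8 + 0.79 × (36 − 8) = 8 + 0.79 × 28 = 30.12 → 30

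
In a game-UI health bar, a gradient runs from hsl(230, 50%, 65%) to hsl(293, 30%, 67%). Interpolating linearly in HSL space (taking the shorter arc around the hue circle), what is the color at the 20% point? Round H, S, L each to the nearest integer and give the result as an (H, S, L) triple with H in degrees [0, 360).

Hue arc: Δh = 293 − 230 = 63° (|Δh| ≤ 180, already the shorter path).
H = 230 + 0.2 × (63) = 242.6 → 243°
S = 50 + 0.2 × (30 − 50) = 46 → 46%
L = 65 + 0.2 × (67 − 65) = 65.4 → 65%

(243, 46, 65)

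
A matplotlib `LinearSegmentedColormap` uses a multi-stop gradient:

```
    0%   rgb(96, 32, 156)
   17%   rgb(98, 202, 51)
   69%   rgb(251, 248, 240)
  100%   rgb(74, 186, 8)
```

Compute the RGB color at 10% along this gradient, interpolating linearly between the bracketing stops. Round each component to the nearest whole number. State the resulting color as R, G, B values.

10% lies between the 0% and 17% stops, so the local fraction is t = (10 − 0)/(17 − 0) = 10/17 ≈ 0.5882.
R = 96 + 0.5882 × (98 − 96) = 97.176 → 97
G = 32 + 0.5882 × (202 − 32) = 131.994 → 132
B = 156 + 0.5882 × (51 − 156) = 94.239 → 94

(97, 132, 94)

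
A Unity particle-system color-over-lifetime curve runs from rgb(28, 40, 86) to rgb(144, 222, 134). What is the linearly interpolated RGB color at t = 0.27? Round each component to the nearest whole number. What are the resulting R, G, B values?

R = 28 + 0.27 × (144 − 28) = 28 + 0.27 × 116 = 59.32 → 59
G = 40 + 0.27 × (222 − 40) = 40 + 0.27 × 182 = 89.14 → 89
B = 86 + 0.27 × (134 − 86) = 86 + 0.27 × 48 = 98.96 → 99

(59, 89, 99)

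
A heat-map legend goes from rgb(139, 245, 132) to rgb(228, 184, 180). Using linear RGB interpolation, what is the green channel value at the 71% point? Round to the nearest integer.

G = 245 + 0.71 × (184 − 245) = 201.69 → 202

202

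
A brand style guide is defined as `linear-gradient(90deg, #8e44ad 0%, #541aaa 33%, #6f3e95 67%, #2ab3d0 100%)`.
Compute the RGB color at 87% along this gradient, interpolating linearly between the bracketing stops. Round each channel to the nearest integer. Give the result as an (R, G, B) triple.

87% lies between the 67% and 100% stops, so the local fraction is t = (87 − 67)/(100 − 67) = 20/33 ≈ 0.6061.
#6f3e95 → (111, 62, 149); #2ab3d0 → (42, 179, 208).
R = 111 + 0.6061 × (42 − 111) = 69.179 → 69
G = 62 + 0.6061 × (179 − 62) = 132.914 → 133
B = 149 + 0.6061 × (208 − 149) = 184.76 → 185

(69, 133, 185)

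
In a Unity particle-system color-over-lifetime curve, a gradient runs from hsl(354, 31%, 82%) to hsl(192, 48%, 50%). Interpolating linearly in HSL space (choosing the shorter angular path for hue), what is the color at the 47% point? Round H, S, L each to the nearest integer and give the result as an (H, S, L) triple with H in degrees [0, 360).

(278, 39, 67)

Hue arc: Δh = 192 − 354 = -162° (|Δh| ≤ 180, already the shorter path).
H = 354 + 0.47 × (-162) = 277.86 → 278°
S = 31 + 0.47 × (48 − 31) = 38.99 → 39%
L = 82 + 0.47 × (50 − 82) = 66.96 → 67%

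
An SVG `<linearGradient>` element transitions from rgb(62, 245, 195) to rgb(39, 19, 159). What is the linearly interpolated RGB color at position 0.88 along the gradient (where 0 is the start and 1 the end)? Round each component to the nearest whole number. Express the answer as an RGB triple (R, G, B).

R = 62 + 0.88 × (39 − 62) = 62 + 0.88 × -23 = 41.76 → 42
G = 245 + 0.88 × (19 − 245) = 245 + 0.88 × -226 = 46.12 → 46
B = 195 + 0.88 × (159 − 195) = 195 + 0.88 × -36 = 163.32 → 163

(42, 46, 163)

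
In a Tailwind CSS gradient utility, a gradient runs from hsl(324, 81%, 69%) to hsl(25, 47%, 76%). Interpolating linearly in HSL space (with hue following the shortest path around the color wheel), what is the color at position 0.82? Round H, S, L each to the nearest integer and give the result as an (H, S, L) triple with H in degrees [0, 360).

(14, 53, 75)

Hue: 25 − 324 = -299°, but |-299| > 180 so the shorter arc goes the other way: Δh = -299 + 360 = 61°.
H = 324 + 0.82 × (61) = 374.02 → 374 → 374 mod 360 = 14°
S = 81 + 0.82 × (47 − 81) = 53.12 → 53%
L = 69 + 0.82 × (76 − 69) = 74.74 → 75%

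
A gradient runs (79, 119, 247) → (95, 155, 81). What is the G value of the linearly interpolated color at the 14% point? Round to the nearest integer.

124

G = 119 + 0.14 × (155 − 119) = 124.04 → 124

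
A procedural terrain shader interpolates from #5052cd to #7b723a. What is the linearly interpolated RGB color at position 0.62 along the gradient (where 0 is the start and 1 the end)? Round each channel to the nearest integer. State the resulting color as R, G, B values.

#5052cd → (80, 82, 205); #7b723a → (123, 114, 58).
R = 80 + 0.62 × (123 − 80) = 80 + 0.62 × 43 = 106.66 → 107
G = 82 + 0.62 × (114 − 82) = 82 + 0.62 × 32 = 101.84 → 102
B = 205 + 0.62 × (58 − 205) = 205 + 0.62 × -147 = 113.86 → 114
So the blended color is (107, 102, 114), about #6b6672.

(107, 102, 114)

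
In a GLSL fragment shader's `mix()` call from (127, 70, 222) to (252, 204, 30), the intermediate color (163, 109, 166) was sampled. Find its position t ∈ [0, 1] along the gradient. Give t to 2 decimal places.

0.29

Invert the lerp on the B channel (largest span, 192): t = (166 − 222) / (30 − 222) = -56/-192 = 0.29167.
Check on R: (163 − 127)/(252 − 127) = 0.288 ✓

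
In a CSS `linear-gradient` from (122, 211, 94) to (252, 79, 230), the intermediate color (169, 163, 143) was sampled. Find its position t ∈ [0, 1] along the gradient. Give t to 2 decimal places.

0.36

Invert the lerp on the B channel (largest span, 136): t = (143 − 94) / (230 − 94) = 49/136 = 0.36029.
Check on R: (169 − 122)/(252 − 122) = 0.3615 ✓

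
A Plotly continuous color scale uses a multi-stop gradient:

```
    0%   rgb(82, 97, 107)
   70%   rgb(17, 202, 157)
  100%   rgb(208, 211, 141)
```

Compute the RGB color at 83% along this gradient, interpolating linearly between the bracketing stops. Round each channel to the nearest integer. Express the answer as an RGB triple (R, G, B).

83% lies between the 70% and 100% stops, so the local fraction is t = (83 − 70)/(100 − 70) = 13/30 ≈ 0.4333.
R = 17 + 0.4333 × (208 − 17) = 99.76 → 100
G = 202 + 0.4333 × (211 − 202) = 205.9 → 206
B = 157 + 0.4333 × (141 − 157) = 150.067 → 150

(100, 206, 150)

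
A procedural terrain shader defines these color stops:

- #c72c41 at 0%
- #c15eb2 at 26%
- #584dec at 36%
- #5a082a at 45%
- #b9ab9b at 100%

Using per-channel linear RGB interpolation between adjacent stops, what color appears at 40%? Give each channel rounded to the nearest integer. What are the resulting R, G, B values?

(89, 46, 150)

40% lies between the 36% and 45% stops, so the local fraction is t = (40 − 36)/(45 − 36) = 4/9 ≈ 0.4444.
#584dec → (88, 77, 236); #5a082a → (90, 8, 42).
R = 88 + 0.4444 × (90 − 88) = 88.889 → 89
G = 77 + 0.4444 × (8 − 77) = 46.336 → 46
B = 236 + 0.4444 × (42 − 236) = 149.786 → 150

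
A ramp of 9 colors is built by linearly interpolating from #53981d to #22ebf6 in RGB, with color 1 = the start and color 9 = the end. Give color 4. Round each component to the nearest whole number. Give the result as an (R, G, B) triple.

(65, 183, 110)

With 9 swatches and endpoints inclusive, swatch 4 sits at t = (4 − 1)/(9 − 1) = 3/8 ≈ 0.375.
#53981d → (83, 152, 29); #22ebf6 → (34, 235, 246).
R = 83 + 0.375 × (34 − 83) = 64.625 → 65
G = 152 + 0.375 × (235 − 152) = 183.125 → 183
B = 29 + 0.375 × (246 − 29) = 110.375 → 110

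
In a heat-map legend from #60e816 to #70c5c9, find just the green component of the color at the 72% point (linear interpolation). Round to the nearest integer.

G₁ = 232 (from #60e816), G₂ = 197 (from #70c5c9).
G = 232 + 0.72 × (197 − 232) = 206.8 → 207

207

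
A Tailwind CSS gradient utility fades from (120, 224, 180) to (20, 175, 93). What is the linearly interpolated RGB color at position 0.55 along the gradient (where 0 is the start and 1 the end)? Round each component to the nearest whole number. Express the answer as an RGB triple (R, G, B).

(65, 197, 132)

R = 120 + 0.55 × (20 − 120) = 120 + 0.55 × -100 = 65 → 65
G = 224 + 0.55 × (175 − 224) = 224 + 0.55 × -49 = 197.05 → 197
B = 180 + 0.55 × (93 − 180) = 180 + 0.55 × -87 = 132.15 → 132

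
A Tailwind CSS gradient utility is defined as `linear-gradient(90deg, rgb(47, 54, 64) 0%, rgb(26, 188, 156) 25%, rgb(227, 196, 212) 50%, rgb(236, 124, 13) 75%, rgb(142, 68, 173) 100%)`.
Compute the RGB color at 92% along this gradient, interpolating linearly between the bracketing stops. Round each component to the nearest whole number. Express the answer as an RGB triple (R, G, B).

92% lies between the 75% and 100% stops, so the local fraction is t = (92 − 75)/(100 − 75) = 17/25 ≈ 0.68.
R = 236 + 0.68 × (142 − 236) = 172.08 → 172
G = 124 + 0.68 × (68 − 124) = 85.92 → 86
B = 13 + 0.68 × (173 − 13) = 121.8 → 122

(172, 86, 122)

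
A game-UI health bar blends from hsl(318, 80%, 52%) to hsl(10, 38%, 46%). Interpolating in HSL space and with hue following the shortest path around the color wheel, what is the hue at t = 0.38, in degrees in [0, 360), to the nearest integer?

Hue: 10 − 318 = -308°, but |-308| > 180 so the shorter arc goes the other way: Δh = -308 + 360 = 52°.
H = 318 + 0.38 × (52) = 337.76 → 338°

338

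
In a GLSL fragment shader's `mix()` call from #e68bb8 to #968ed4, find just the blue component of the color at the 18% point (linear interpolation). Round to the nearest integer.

B₁ = 184 (from #e68bb8), B₂ = 212 (from #968ed4).
B = 184 + 0.18 × (212 − 184) = 189.04 → 189

189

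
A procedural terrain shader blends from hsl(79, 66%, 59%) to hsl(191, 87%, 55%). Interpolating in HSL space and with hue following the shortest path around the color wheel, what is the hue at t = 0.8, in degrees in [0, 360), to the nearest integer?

Hue arc: Δh = 191 − 79 = 112° (|Δh| ≤ 180, already the shorter path).
H = 79 + 0.8 × (112) = 168.6 → 169°

169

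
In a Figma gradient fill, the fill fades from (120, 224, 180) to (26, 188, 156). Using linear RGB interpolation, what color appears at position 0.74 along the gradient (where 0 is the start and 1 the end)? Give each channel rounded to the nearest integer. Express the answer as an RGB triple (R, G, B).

R = 120 + 0.74 × (26 − 120) = 120 + 0.74 × -94 = 50.44 → 50
G = 224 + 0.74 × (188 − 224) = 224 + 0.74 × -36 = 197.36 → 197
B = 180 + 0.74 × (156 − 180) = 180 + 0.74 × -24 = 162.24 → 162

(50, 197, 162)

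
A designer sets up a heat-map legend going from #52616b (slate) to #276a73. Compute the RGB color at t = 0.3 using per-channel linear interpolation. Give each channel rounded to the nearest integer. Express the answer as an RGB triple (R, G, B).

(69, 100, 109)

#52616b → (82, 97, 107); #276a73 → (39, 106, 115).
R = 82 + 0.3 × (39 − 82) = 82 + 0.3 × -43 = 69.1 → 69
G = 97 + 0.3 × (106 − 97) = 97 + 0.3 × 9 = 99.7 → 100
B = 107 + 0.3 × (115 − 107) = 107 + 0.3 × 8 = 109.4 → 109
So the blended color is (69, 100, 109), about #45646d.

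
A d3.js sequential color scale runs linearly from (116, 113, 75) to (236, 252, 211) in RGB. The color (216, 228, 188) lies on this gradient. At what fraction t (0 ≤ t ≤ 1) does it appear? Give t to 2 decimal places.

0.83

Invert the lerp on the G channel (largest span, 139): t = (228 − 113) / (252 − 113) = 115/139 = 0.82734.
Check on R: (216 − 116)/(236 − 116) = 0.8333 ✓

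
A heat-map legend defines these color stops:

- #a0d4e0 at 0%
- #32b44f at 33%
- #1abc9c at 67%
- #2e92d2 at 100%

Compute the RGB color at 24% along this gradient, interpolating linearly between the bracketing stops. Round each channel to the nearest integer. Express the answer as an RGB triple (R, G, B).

(80, 189, 119)

24% lies between the 0% and 33% stops, so the local fraction is t = (24 − 0)/(33 − 0) = 24/33 ≈ 0.7273.
#a0d4e0 → (160, 212, 224); #32b44f → (50, 180, 79).
R = 160 + 0.7273 × (50 − 160) = 79.997 → 80
G = 212 + 0.7273 × (180 − 212) = 188.726 → 189
B = 224 + 0.7273 × (79 − 224) = 118.542 → 119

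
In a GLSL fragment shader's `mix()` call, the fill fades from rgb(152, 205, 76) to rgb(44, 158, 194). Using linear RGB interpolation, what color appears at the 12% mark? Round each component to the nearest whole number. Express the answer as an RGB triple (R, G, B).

(139, 199, 90)

12% corresponds to t = 0.12.
R = 152 + 0.12 × (44 − 152) = 152 + 0.12 × -108 = 139.04 → 139
G = 205 + 0.12 × (158 − 205) = 205 + 0.12 × -47 = 199.36 → 199
B = 76 + 0.12 × (194 − 76) = 76 + 0.12 × 118 = 90.16 → 90
So the blended color is (139, 199, 90), about #8bc75a.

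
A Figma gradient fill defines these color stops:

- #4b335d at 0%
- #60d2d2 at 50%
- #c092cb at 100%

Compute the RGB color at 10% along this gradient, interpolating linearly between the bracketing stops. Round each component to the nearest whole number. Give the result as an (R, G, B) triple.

(79, 83, 116)

10% lies between the 0% and 50% stops, so the local fraction is t = (10 − 0)/(50 − 0) = 10/50 ≈ 0.2.
#4b335d → (75, 51, 93); #60d2d2 → (96, 210, 210).
R = 75 + 0.2 × (96 − 75) = 79.2 → 79
G = 51 + 0.2 × (210 − 51) = 82.8 → 83
B = 93 + 0.2 × (210 − 93) = 116.4 → 116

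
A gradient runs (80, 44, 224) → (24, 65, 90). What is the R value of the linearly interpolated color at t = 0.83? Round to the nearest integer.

34

R = 80 + 0.83 × (24 − 80) = 33.52 → 34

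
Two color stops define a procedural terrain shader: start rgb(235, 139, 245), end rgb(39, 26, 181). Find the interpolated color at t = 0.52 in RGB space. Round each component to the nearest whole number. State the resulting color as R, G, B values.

R = 235 + 0.52 × (39 − 235) = 235 + 0.52 × -196 = 133.08 → 133
G = 139 + 0.52 × (26 − 139) = 139 + 0.52 × -113 = 80.24 → 80
B = 245 + 0.52 × (181 − 245) = 245 + 0.52 × -64 = 211.72 → 212

(133, 80, 212)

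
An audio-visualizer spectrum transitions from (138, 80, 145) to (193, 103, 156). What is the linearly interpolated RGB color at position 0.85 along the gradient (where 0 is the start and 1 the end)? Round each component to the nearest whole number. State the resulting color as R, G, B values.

(185, 100, 154)

R = 138 + 0.85 × (193 − 138) = 138 + 0.85 × 55 = 184.75 → 185
G = 80 + 0.85 × (103 − 80) = 80 + 0.85 × 23 = 99.55 → 100
B = 145 + 0.85 × (156 − 145) = 145 + 0.85 × 11 = 154.35 → 154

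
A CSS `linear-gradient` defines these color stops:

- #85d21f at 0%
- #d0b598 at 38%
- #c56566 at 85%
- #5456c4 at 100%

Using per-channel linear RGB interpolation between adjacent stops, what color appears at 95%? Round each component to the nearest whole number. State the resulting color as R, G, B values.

(122, 91, 165)

95% lies between the 85% and 100% stops, so the local fraction is t = (95 − 85)/(100 − 85) = 10/15 ≈ 0.6667.
#c56566 → (197, 101, 102); #5456c4 → (84, 86, 196).
R = 197 + 0.6667 × (84 − 197) = 121.663 → 122
G = 101 + 0.6667 × (86 − 101) = 90.999 → 91
B = 102 + 0.6667 × (196 − 102) = 164.67 → 165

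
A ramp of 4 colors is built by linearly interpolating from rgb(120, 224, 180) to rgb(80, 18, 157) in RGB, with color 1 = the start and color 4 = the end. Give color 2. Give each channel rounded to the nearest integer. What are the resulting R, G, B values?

(107, 155, 172)

With 4 swatches and endpoints inclusive, swatch 2 sits at t = (2 − 1)/(4 − 1) = 1/3 ≈ 0.3333.
R = 120 + 0.3333 × (80 − 120) = 106.668 → 107
G = 224 + 0.3333 × (18 − 224) = 155.34 → 155
B = 180 + 0.3333 × (157 − 180) = 172.334 → 172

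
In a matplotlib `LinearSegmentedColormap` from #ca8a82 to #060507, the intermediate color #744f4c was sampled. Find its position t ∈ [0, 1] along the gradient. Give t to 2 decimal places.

Invert the lerp on the R channel (largest span, 196): t = (116 − 202) / (6 − 202) = -86/-196 = 0.43878.
Check on G: (79 − 138)/(5 − 138) = 0.4436 ✓

0.44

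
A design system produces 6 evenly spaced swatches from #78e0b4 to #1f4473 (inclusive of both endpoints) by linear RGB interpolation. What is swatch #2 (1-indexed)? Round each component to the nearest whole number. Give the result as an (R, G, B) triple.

(102, 193, 167)

With 6 swatches and endpoints inclusive, swatch 2 sits at t = (2 − 1)/(6 − 1) = 1/5 ≈ 0.2.
#78e0b4 → (120, 224, 180); #1f4473 → (31, 68, 115).
R = 120 + 0.2 × (31 − 120) = 102.2 → 102
G = 224 + 0.2 × (68 − 224) = 192.8 → 193
B = 180 + 0.2 × (115 − 180) = 167 → 167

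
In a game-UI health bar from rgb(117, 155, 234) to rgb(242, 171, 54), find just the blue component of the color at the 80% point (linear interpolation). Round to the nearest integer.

B = 234 + 0.8 × (54 − 234) = 90 → 90

90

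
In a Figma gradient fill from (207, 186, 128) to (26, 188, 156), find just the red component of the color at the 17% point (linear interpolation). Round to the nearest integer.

176

R = 207 + 0.17 × (26 − 207) = 176.23 → 176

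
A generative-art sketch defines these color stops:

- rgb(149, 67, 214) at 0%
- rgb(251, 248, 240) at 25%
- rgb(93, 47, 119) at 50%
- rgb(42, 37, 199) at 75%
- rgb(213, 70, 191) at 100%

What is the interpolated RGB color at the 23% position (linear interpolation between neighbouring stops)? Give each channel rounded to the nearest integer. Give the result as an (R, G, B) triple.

23% lies between the 0% and 25% stops, so the local fraction is t = (23 − 0)/(25 − 0) = 23/25 ≈ 0.92.
R = 149 + 0.92 × (251 − 149) = 242.84 → 243
G = 67 + 0.92 × (248 − 67) = 233.52 → 234
B = 214 + 0.92 × (240 − 214) = 237.92 → 238

(243, 234, 238)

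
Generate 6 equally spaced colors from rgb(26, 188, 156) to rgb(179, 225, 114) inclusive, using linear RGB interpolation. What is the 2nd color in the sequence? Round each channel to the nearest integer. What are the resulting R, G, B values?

With 6 swatches and endpoints inclusive, swatch 2 sits at t = (2 − 1)/(6 − 1) = 1/5 ≈ 0.2.
R = 26 + 0.2 × (179 − 26) = 56.6 → 57
G = 188 + 0.2 × (225 − 188) = 195.4 → 195
B = 156 + 0.2 × (114 − 156) = 147.6 → 148

(57, 195, 148)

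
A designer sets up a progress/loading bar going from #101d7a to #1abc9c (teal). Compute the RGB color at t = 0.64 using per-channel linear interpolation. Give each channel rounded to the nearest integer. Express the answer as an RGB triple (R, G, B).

#101d7a → (16, 29, 122); #1abc9c → (26, 188, 156).
R = 16 + 0.64 × (26 − 16) = 16 + 0.64 × 10 = 22.4 → 22
G = 29 + 0.64 × (188 − 29) = 29 + 0.64 × 159 = 130.76 → 131
B = 122 + 0.64 × (156 − 122) = 122 + 0.64 × 34 = 143.76 → 144

(22, 131, 144)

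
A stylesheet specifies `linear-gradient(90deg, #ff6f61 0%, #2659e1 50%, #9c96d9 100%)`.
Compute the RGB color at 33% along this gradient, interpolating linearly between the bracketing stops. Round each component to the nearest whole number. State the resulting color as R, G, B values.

(112, 96, 181)

33% lies between the 0% and 50% stops, so the local fraction is t = (33 − 0)/(50 − 0) = 33/50 ≈ 0.66.
#ff6f61 → (255, 111, 97); #2659e1 → (38, 89, 225).
R = 255 + 0.66 × (38 − 255) = 111.78 → 112
G = 111 + 0.66 × (89 − 111) = 96.48 → 96
B = 97 + 0.66 × (225 − 97) = 181.48 → 181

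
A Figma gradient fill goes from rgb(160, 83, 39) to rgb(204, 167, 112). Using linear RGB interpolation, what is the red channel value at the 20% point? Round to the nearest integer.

169

R = 160 + 0.2 × (204 − 160) = 168.8 → 169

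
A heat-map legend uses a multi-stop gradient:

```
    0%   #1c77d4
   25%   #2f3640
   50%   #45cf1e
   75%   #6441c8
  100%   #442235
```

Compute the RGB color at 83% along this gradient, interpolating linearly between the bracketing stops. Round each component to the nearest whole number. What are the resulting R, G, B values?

83% lies between the 75% and 100% stops, so the local fraction is t = (83 − 75)/(100 − 75) = 8/25 ≈ 0.32.
#6441c8 → (100, 65, 200); #442235 → (68, 34, 53).
R = 100 + 0.32 × (68 − 100) = 89.76 → 90
G = 65 + 0.32 × (34 − 65) = 55.08 → 55
B = 200 + 0.32 × (53 − 200) = 152.96 → 153

(90, 55, 153)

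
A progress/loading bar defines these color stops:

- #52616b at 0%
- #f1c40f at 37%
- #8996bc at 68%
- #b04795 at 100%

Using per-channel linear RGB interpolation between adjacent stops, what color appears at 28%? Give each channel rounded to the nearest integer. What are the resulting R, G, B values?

28% lies between the 0% and 37% stops, so the local fraction is t = (28 − 0)/(37 − 0) = 28/37 ≈ 0.7568.
#52616b → (82, 97, 107); #f1c40f → (241, 196, 15).
R = 82 + 0.7568 × (241 − 82) = 202.331 → 202
G = 97 + 0.7568 × (196 − 97) = 171.923 → 172
B = 107 + 0.7568 × (15 − 107) = 37.374 → 37

(202, 172, 37)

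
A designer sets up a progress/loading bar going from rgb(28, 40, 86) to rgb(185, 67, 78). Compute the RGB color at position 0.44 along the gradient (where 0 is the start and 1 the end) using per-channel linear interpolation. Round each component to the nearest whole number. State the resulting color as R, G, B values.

(97, 52, 82)

R = 28 + 0.44 × (185 − 28) = 28 + 0.44 × 157 = 97.08 → 97
G = 40 + 0.44 × (67 − 40) = 40 + 0.44 × 27 = 51.88 → 52
B = 86 + 0.44 × (78 − 86) = 86 + 0.44 × -8 = 82.48 → 82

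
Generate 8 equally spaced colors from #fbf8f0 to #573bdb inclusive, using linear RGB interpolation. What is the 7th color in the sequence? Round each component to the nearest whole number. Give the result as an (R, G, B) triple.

(110, 86, 222)

With 8 swatches and endpoints inclusive, swatch 7 sits at t = (7 − 1)/(8 − 1) = 6/7 ≈ 0.8571.
#fbf8f0 → (251, 248, 240); #573bdb → (87, 59, 219).
R = 251 + 0.8571 × (87 − 251) = 110.436 → 110
G = 248 + 0.8571 × (59 − 248) = 86.008 → 86
B = 240 + 0.8571 × (219 − 240) = 222.001 → 222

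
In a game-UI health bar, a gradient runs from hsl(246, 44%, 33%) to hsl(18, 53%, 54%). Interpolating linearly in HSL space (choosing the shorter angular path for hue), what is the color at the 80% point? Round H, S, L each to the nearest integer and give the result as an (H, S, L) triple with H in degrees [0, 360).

(352, 51, 50)

Hue: 18 − 246 = -228°, but |-228| > 180 so the shorter arc goes the other way: Δh = -228 + 360 = 132°.
H = 246 + 0.8 × (132) = 351.6 → 352°
S = 44 + 0.8 × (53 − 44) = 51.2 → 51%
L = 33 + 0.8 × (54 − 33) = 49.8 → 50%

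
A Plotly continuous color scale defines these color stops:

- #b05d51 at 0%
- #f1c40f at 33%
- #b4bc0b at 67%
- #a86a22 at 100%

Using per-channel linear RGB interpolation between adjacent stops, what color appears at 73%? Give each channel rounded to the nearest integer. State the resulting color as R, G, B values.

(178, 173, 15)

73% lies between the 67% and 100% stops, so the local fraction is t = (73 − 67)/(100 − 67) = 6/33 ≈ 0.1818.
#b4bc0b → (180, 188, 11); #a86a22 → (168, 106, 34).
R = 180 + 0.1818 × (168 − 180) = 177.818 → 178
G = 188 + 0.1818 × (106 − 188) = 173.092 → 173
B = 11 + 0.1818 × (34 − 11) = 15.181 → 15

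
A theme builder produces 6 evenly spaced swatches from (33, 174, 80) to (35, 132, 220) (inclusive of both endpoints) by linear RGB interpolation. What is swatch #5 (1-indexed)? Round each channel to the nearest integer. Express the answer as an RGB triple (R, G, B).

With 6 swatches and endpoints inclusive, swatch 5 sits at t = (5 − 1)/(6 − 1) = 4/5 ≈ 0.8.
R = 33 + 0.8 × (35 − 33) = 34.6 → 35
G = 174 + 0.8 × (132 − 174) = 140.4 → 140
B = 80 + 0.8 × (220 − 80) = 192 → 192

(35, 140, 192)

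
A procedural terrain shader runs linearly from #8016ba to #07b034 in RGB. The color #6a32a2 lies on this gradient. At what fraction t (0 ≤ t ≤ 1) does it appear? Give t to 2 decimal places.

Invert the lerp on the G channel (largest span, 154): t = (50 − 22) / (176 − 22) = 28/154 = 0.18182.
Check on R: (106 − 128)/(7 − 128) = 0.1818 ✓

0.18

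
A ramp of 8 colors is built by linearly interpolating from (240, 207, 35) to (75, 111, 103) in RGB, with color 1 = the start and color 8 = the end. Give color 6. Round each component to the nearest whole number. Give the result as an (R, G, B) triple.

(122, 138, 84)

With 8 swatches and endpoints inclusive, swatch 6 sits at t = (6 − 1)/(8 − 1) = 5/7 ≈ 0.7143.
R = 240 + 0.7143 × (75 − 240) = 122.14 → 122
G = 207 + 0.7143 × (111 − 207) = 138.427 → 138
B = 35 + 0.7143 × (103 − 35) = 83.572 → 84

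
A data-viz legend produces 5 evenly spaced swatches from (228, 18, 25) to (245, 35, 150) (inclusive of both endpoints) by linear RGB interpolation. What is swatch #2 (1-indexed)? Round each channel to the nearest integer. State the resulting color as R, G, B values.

With 5 swatches and endpoints inclusive, swatch 2 sits at t = (2 − 1)/(5 − 1) = 1/4 ≈ 0.25.
R = 228 + 0.25 × (245 − 228) = 232.25 → 232
G = 18 + 0.25 × (35 − 18) = 22.25 → 22
B = 25 + 0.25 × (150 − 25) = 56.25 → 56

(232, 22, 56)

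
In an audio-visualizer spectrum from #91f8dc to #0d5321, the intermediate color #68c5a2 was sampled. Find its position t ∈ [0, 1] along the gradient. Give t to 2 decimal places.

0.31

Invert the lerp on the B channel (largest span, 187): t = (162 − 220) / (33 − 220) = -58/-187 = 0.31016.
Check on R: (104 − 145)/(13 − 145) = 0.3106 ✓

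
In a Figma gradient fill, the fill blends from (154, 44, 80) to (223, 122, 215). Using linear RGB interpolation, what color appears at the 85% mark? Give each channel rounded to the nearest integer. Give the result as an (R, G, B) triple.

(213, 110, 195)

85% corresponds to t = 0.85.
R = 154 + 0.85 × (223 − 154) = 154 + 0.85 × 69 = 212.65 → 213
G = 44 + 0.85 × (122 − 44) = 44 + 0.85 × 78 = 110.3 → 110
B = 80 + 0.85 × (215 − 80) = 80 + 0.85 × 135 = 194.75 → 195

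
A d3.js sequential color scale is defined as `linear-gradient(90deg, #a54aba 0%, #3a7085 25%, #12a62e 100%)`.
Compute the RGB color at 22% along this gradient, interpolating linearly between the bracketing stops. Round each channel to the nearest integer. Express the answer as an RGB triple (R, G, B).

(71, 107, 139)

22% lies between the 0% and 25% stops, so the local fraction is t = (22 − 0)/(25 − 0) = 22/25 ≈ 0.88.
#a54aba → (165, 74, 186); #3a7085 → (58, 112, 133).
R = 165 + 0.88 × (58 − 165) = 70.84 → 71
G = 74 + 0.88 × (112 − 74) = 107.44 → 107
B = 186 + 0.88 × (133 − 186) = 139.36 → 139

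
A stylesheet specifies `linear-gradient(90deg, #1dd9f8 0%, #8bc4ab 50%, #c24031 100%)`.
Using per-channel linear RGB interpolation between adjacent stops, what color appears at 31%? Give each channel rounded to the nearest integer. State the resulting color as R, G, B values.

(97, 204, 200)

31% lies between the 0% and 50% stops, so the local fraction is t = (31 − 0)/(50 − 0) = 31/50 ≈ 0.62.
#1dd9f8 → (29, 217, 248); #8bc4ab → (139, 196, 171).
R = 29 + 0.62 × (139 − 29) = 97.2 → 97
G = 217 + 0.62 × (196 − 217) = 203.98 → 204
B = 248 + 0.62 × (171 − 248) = 200.26 → 200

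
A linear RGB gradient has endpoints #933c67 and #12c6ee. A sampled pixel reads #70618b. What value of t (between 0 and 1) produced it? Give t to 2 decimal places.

Invert the lerp on the G channel (largest span, 138): t = (97 − 60) / (198 − 60) = 37/138 = 0.26812.
Check on R: (112 − 147)/(18 − 147) = 0.2713 ✓

0.27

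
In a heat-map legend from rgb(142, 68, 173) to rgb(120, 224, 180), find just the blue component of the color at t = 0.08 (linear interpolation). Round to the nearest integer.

B = 173 + 0.08 × (180 − 173) = 173.56 → 174

174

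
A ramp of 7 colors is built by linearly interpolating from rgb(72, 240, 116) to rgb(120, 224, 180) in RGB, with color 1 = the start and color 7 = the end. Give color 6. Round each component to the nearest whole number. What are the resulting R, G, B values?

(112, 227, 169)

With 7 swatches and endpoints inclusive, swatch 6 sits at t = (6 − 1)/(7 − 1) = 5/6 ≈ 0.8333.
R = 72 + 0.8333 × (120 − 72) = 111.998 → 112
G = 240 + 0.8333 × (224 − 240) = 226.667 → 227
B = 116 + 0.8333 × (180 − 116) = 169.331 → 169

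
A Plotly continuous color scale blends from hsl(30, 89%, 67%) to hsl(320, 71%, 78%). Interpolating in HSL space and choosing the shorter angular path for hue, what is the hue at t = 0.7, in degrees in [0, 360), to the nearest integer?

Hue: 320 − 30 = 290°, but |290| > 180 so the shorter arc goes the other way: Δh = 290 − 360 = -70°.
H = 30 + 0.7 × (-70) = -19 → -19 → -19 mod 360 = 341°

341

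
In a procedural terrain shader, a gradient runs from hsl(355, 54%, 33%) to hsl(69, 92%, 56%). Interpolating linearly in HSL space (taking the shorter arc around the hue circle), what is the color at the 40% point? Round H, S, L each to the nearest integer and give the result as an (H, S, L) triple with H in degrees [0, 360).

(25, 69, 42)

Hue: 69 − 355 = -286°, but |-286| > 180 so the shorter arc goes the other way: Δh = -286 + 360 = 74°.
H = 355 + 0.4 × (74) = 384.6 → 385 → 385 mod 360 = 25°
S = 54 + 0.4 × (92 − 54) = 69.2 → 69%
L = 33 + 0.4 × (56 − 33) = 42.2 → 42%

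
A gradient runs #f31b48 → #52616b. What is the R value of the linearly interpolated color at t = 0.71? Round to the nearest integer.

129

R₁ = 243 (from #f31b48), R₂ = 82 (from #52616b).
R = 243 + 0.71 × (82 − 243) = 128.69 → 129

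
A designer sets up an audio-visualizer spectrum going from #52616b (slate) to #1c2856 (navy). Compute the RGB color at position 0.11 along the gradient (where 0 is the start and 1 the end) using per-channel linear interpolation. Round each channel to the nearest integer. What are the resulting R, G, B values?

#52616b → (82, 97, 107); #1c2856 → (28, 40, 86).
R = 82 + 0.11 × (28 − 82) = 82 + 0.11 × -54 = 76.06 → 76
G = 97 + 0.11 × (40 − 97) = 97 + 0.11 × -57 = 90.73 → 91
B = 107 + 0.11 × (86 − 107) = 107 + 0.11 × -21 = 104.69 → 105
So the blended color is (76, 91, 105), about #4c5b69.

(76, 91, 105)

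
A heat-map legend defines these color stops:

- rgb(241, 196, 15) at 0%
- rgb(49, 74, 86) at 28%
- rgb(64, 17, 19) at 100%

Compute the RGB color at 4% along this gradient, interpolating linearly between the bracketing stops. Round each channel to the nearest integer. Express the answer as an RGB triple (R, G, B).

(214, 179, 25)

4% lies between the 0% and 28% stops, so the local fraction is t = (4 − 0)/(28 − 0) = 4/28 ≈ 0.1429.
R = 241 + 0.1429 × (49 − 241) = 213.563 → 214
G = 196 + 0.1429 × (74 − 196) = 178.566 → 179
B = 15 + 0.1429 × (86 − 15) = 25.146 → 25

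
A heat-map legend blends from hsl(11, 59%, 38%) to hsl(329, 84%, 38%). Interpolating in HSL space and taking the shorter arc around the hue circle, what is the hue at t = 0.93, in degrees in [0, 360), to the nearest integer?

Hue: 329 − 11 = 318°, but |318| > 180 so the shorter arc goes the other way: Δh = 318 − 360 = -42°.
H = 11 + 0.93 × (-42) = -28.06 → -28 → -28 mod 360 = 332°

332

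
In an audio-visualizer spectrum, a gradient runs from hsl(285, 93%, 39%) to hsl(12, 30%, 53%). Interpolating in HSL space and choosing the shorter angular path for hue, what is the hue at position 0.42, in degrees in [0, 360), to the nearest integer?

322

Hue: 12 − 285 = -273°, but |-273| > 180 so the shorter arc goes the other way: Δh = -273 + 360 = 87°.
H = 285 + 0.42 × (87) = 321.54 → 322°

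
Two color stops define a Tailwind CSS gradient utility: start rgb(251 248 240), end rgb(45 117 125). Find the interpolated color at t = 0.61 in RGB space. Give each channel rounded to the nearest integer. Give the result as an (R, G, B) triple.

(125, 168, 170)

R = 251 + 0.61 × (45 − 251) = 251 + 0.61 × -206 = 125.34 → 125
G = 248 + 0.61 × (117 − 248) = 248 + 0.61 × -131 = 168.09 → 168
B = 240 + 0.61 × (125 − 240) = 240 + 0.61 × -115 = 169.85 → 170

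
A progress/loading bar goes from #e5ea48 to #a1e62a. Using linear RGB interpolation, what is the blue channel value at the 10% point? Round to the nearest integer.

69

B₁ = 72 (from #e5ea48), B₂ = 42 (from #a1e62a).
B = 72 + 0.1 × (42 − 72) = 69 → 69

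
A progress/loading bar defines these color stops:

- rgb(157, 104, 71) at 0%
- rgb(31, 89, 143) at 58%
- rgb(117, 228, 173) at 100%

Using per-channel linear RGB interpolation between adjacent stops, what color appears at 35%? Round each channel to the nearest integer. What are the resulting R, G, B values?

35% lies between the 0% and 58% stops, so the local fraction is t = (35 − 0)/(58 − 0) = 35/58 ≈ 0.6034.
R = 157 + 0.6034 × (31 − 157) = 80.972 → 81
G = 104 + 0.6034 × (89 − 104) = 94.949 → 95
B = 71 + 0.6034 × (143 − 71) = 114.445 → 114

(81, 95, 114)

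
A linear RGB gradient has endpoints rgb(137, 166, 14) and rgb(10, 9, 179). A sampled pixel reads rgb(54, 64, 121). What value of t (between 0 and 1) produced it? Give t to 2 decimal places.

Invert the lerp on the B channel (largest span, 165): t = (121 − 14) / (179 − 14) = 107/165 = 0.64848.
Check on R: (54 − 137)/(10 − 137) = 0.6535 ✓

0.65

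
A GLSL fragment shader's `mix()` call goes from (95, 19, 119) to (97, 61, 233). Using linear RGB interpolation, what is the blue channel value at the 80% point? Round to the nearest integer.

210

B = 119 + 0.8 × (233 − 119) = 210.2 → 210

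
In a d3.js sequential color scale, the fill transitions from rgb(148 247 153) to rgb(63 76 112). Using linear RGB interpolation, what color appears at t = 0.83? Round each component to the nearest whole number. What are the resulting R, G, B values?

R = 148 + 0.83 × (63 − 148) = 148 + 0.83 × -85 = 77.45 → 77
G = 247 + 0.83 × (76 − 247) = 247 + 0.83 × -171 = 105.07 → 105
B = 153 + 0.83 × (112 − 153) = 153 + 0.83 × -41 = 118.97 → 119

(77, 105, 119)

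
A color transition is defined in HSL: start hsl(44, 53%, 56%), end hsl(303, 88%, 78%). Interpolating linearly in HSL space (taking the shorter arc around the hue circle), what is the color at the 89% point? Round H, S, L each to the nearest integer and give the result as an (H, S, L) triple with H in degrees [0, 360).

Hue: 303 − 44 = 259°, but |259| > 180 so the shorter arc goes the other way: Δh = 259 − 360 = -101°.
H = 44 + 0.89 × (-101) = -45.89 → -46 → -46 mod 360 = 314°
S = 53 + 0.89 × (88 − 53) = 84.15 → 84%
L = 56 + 0.89 × (78 − 56) = 75.58 → 76%

(314, 84, 76)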